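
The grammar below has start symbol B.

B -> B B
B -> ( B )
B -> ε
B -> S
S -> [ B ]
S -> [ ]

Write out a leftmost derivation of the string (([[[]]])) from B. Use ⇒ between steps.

B ⇒ (B) ⇒ ((B)) ⇒ ((S)) ⇒ (([B])) ⇒ (([S])) ⇒ (([[B]])) ⇒ (([[S]])) ⇒ (([[[B]]])) ⇒ (([[[]]]))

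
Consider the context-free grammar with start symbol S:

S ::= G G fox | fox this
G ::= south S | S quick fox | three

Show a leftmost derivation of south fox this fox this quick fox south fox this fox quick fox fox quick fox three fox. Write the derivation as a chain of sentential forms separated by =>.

S => G G fox => S quick fox G fox => G G fox quick fox G fox => south S G fox quick fox G fox => south fox this G fox quick fox G fox => south fox this S quick fox fox quick fox G fox => south fox this G G fox quick fox fox quick fox G fox => south fox this S quick fox G fox quick fox fox quick fox G fox => south fox this fox this quick fox G fox quick fox fox quick fox G fox => south fox this fox this quick fox south S fox quick fox fox quick fox G fox => south fox this fox this quick fox south fox this fox quick fox fox quick fox G fox => south fox this fox this quick fox south fox this fox quick fox fox quick fox three fox

S => G G fox   [S ::= G G fox]
G G fox => S quick fox G fox   [G ::= S quick fox]
S quick fox G fox => G G fox quick fox G fox   [S ::= G G fox]
G G fox quick fox G fox => south S G fox quick fox G fox   [G ::= south S]
south S G fox quick fox G fox => south fox this G fox quick fox G fox   [S ::= fox this]
south fox this G fox quick fox G fox => south fox this S quick fox fox quick fox G fox   [G ::= S quick fox]
south fox this S quick fox fox quick fox G fox => south fox this G G fox quick fox fox quick fox G fox   [S ::= G G fox]
south fox this G G fox quick fox fox quick fox G fox => south fox this S quick fox G fox quick fox fox quick fox G fox   [G ::= S quick fox]
south fox this S quick fox G fox quick fox fox quick fox G fox => south fox this fox this quick fox G fox quick fox fox quick fox G fox   [S ::= fox this]
south fox this fox this quick fox G fox quick fox fox quick fox G fox => south fox this fox this quick fox south S fox quick fox fox quick fox G fox   [G ::= south S]
south fox this fox this quick fox south S fox quick fox fox quick fox G fox => south fox this fox this quick fox south fox this fox quick fox fox quick fox G fox   [S ::= fox this]
south fox this fox this quick fox south fox this fox quick fox fox quick fox G fox => south fox this fox this quick fox south fox this fox quick fox fox quick fox three fox   [G ::= three]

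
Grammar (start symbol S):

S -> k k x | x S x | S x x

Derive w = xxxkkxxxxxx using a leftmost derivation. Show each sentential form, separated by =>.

S=>xSx=>xxSxx=>xxSxxxx=>xxxSxxxxx=>xxxkkxxxxxx

S => xSx   [S -> x S x]
xSx => xxSxx   [S -> x S x]
xxSxx => xxSxxxx   [S -> S x x]
xxSxxxx => xxxSxxxxx   [S -> x S x]
xxxSxxxxx => xxxkkxxxxxx   [S -> k k x]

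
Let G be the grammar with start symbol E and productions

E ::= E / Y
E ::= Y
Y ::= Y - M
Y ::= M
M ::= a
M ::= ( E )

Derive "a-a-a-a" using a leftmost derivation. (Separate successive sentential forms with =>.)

E=>Y=>Y-M=>Y-M-M=>Y-M-M-M=>M-M-M-M=>a-M-M-M=>a-a-M-M=>a-a-a-M=>a-a-a-a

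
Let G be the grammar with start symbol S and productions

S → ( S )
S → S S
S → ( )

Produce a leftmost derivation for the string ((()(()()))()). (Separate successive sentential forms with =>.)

S => (S)   [S → ( S )]
(S) => (SS)   [S → S S]
(SS) => ((S)S)   [S → ( S )]
((S)S) => ((SS)S)   [S → S S]
((SS)S) => ((()S)S)   [S → ( )]
((()S)S) => ((()(S))S)   [S → ( S )]
((()(S))S) => ((()(SS))S)   [S → S S]
((()(SS))S) => ((()(()S))S)   [S → ( )]
((()(()S))S) => ((()(()()))S)   [S → ( )]
((()(()()))S) => ((()(()()))())   [S → ( )]

S => (S) => (SS) => ((S)S) => ((SS)S) => ((()S)S) => ((()(S))S) => ((()(SS))S) => ((()(()S))S) => ((()(()()))S) => ((()(()()))())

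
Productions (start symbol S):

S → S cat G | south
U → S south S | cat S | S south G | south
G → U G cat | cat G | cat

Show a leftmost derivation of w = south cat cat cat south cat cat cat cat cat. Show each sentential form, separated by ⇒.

S ⇒ S cat G   [S → S cat G]
S cat G ⇒ S cat G cat G   [S → S cat G]
S cat G cat G ⇒ south cat G cat G   [S → south]
south cat G cat G ⇒ south cat cat G cat G   [G → cat G]
south cat cat G cat G ⇒ south cat cat U G cat cat G   [G → U G cat]
south cat cat U G cat cat G ⇒ south cat cat cat S G cat cat G   [U → cat S]
south cat cat cat S G cat cat G ⇒ south cat cat cat south G cat cat G   [S → south]
south cat cat cat south G cat cat G ⇒ south cat cat cat south cat G cat cat G   [G → cat G]
south cat cat cat south cat G cat cat G ⇒ south cat cat cat south cat cat cat cat G   [G → cat]
south cat cat cat south cat cat cat cat G ⇒ south cat cat cat south cat cat cat cat cat   [G → cat]

S ⇒ S cat G ⇒ S cat G cat G ⇒ south cat G cat G ⇒ south cat cat G cat G ⇒ south cat cat U G cat cat G ⇒ south cat cat cat S G cat cat G ⇒ south cat cat cat south G cat cat G ⇒ south cat cat cat south cat G cat cat G ⇒ south cat cat cat south cat cat cat cat G ⇒ south cat cat cat south cat cat cat cat cat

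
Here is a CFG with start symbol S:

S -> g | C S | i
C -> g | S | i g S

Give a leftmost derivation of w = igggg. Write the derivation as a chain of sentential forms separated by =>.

S=>CS=>igSS=>igCSS=>iggSS=>igggS=>igggg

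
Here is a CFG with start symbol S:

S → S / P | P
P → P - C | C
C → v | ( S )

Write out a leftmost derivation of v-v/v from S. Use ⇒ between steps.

S ⇒ S/P   [S → S / P]
S/P ⇒ P/P   [S → P]
P/P ⇒ P-C/P   [P → P - C]
P-C/P ⇒ C-C/P   [P → C]
C-C/P ⇒ v-C/P   [C → v]
v-C/P ⇒ v-v/P   [C → v]
v-v/P ⇒ v-v/C   [P → C]
v-v/C ⇒ v-v/v   [C → v]

S⇒S/P⇒P/P⇒P-C/P⇒C-C/P⇒v-C/P⇒v-v/P⇒v-v/C⇒v-v/v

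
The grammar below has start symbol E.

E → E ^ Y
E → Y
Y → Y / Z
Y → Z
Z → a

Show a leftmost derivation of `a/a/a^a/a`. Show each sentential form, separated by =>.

E=>E^Y=>Y^Y=>Y/Z^Y=>Y/Z/Z^Y=>Z/Z/Z^Y=>a/Z/Z^Y=>a/a/Z^Y=>a/a/a^Y=>a/a/a^Y/Z=>a/a/a^Z/Z=>a/a/a^a/Z=>a/a/a^a/a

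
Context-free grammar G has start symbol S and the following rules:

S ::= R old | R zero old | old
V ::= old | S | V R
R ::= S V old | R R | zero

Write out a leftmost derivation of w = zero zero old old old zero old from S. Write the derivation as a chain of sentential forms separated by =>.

S => R old   [S ::= R old]
R old => R R old   [R ::= R R]
R R old => S V old R old   [R ::= S V old]
S V old R old => R old V old R old   [S ::= R old]
R old V old R old => R R old V old R old   [R ::= R R]
R R old V old R old => zero R old V old R old   [R ::= zero]
zero R old V old R old => zero zero old V old R old   [R ::= zero]
zero zero old V old R old => zero zero old old old R old   [V ::= old]
zero zero old old old R old => zero zero old old old zero old   [R ::= zero]

S => R old => R R old => S V old R old => R old V old R old => R R old V old R old => zero R old V old R old => zero zero old V old R old => zero zero old old old R old => zero zero old old old zero old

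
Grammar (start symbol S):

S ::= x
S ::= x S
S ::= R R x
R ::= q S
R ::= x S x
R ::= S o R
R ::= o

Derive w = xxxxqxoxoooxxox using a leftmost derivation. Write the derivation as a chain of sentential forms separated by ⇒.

S ⇒ RRx ⇒ xSxRx ⇒ xRRxxRx ⇒ xSoRRxxRx ⇒ xxSoRRxxRx ⇒ xxxSoRRxxRx ⇒ xxxxSoRRxxRx ⇒ xxxxRRxoRRxxRx ⇒ xxxxqSRxoRRxxRx ⇒ xxxxqxRxoRRxxRx ⇒ xxxxqxoxoRRxxRx ⇒ xxxxqxoxooRxxRx ⇒ xxxxqxoxoooxxRx ⇒ xxxxqxoxoooxxox

S ⇒ RRx   [S ::= R R x]
RRx ⇒ xSxRx   [R ::= x S x]
xSxRx ⇒ xRRxxRx   [S ::= R R x]
xRRxxRx ⇒ xSoRRxxRx   [R ::= S o R]
xSoRRxxRx ⇒ xxSoRRxxRx   [S ::= x S]
xxSoRRxxRx ⇒ xxxSoRRxxRx   [S ::= x S]
xxxSoRRxxRx ⇒ xxxxSoRRxxRx   [S ::= x S]
xxxxSoRRxxRx ⇒ xxxxRRxoRRxxRx   [S ::= R R x]
xxxxRRxoRRxxRx ⇒ xxxxqSRxoRRxxRx   [R ::= q S]
xxxxqSRxoRRxxRx ⇒ xxxxqxRxoRRxxRx   [S ::= x]
xxxxqxRxoRRxxRx ⇒ xxxxqxoxoRRxxRx   [R ::= o]
xxxxqxoxoRRxxRx ⇒ xxxxqxoxooRxxRx   [R ::= o]
xxxxqxoxooRxxRx ⇒ xxxxqxoxoooxxRx   [R ::= o]
xxxxqxoxoooxxRx ⇒ xxxxqxoxoooxxox   [R ::= o]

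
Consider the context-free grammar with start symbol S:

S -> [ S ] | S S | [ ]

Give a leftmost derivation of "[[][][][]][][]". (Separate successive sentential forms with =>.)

S=>SS=>SSS=>[S]SS=>[SS]SS=>[SSS]SS=>[[]SS]SS=>[[]SSS]SS=>[[][]SS]SS=>[[][][]S]SS=>[[][][][]]SS=>[[][][][]][]S=>[[][][][]][][]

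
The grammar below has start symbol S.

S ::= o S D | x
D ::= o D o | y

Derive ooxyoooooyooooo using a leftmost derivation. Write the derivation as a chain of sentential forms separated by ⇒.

S ⇒ oSD   [S ::= o S D]
oSD ⇒ ooSDD   [S ::= o S D]
ooSDD ⇒ ooxDD   [S ::= x]
ooxDD ⇒ ooxyD   [D ::= y]
ooxyD ⇒ ooxyoDo   [D ::= o D o]
ooxyoDo ⇒ ooxyooDoo   [D ::= o D o]
ooxyooDoo ⇒ ooxyoooDooo   [D ::= o D o]
ooxyoooDooo ⇒ ooxyooooDoooo   [D ::= o D o]
ooxyooooDoooo ⇒ ooxyoooooDooooo   [D ::= o D o]
ooxyoooooDooooo ⇒ ooxyoooooyooooo   [D ::= y]

S⇒oSD⇒ooSDD⇒ooxDD⇒ooxyD⇒ooxyoDo⇒ooxyooDoo⇒ooxyoooDooo⇒ooxyooooDoooo⇒ooxyoooooDooooo⇒ooxyoooooyooooo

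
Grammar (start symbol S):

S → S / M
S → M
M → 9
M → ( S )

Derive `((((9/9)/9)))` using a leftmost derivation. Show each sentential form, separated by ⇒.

S ⇒ M   [S → M]
M ⇒ (S)   [M → ( S )]
(S) ⇒ (M)   [S → M]
(M) ⇒ ((S))   [M → ( S )]
((S)) ⇒ ((M))   [S → M]
((M)) ⇒ (((S)))   [M → ( S )]
(((S))) ⇒ (((S/M)))   [S → S / M]
(((S/M))) ⇒ (((M/M)))   [S → M]
(((M/M))) ⇒ ((((S)/M)))   [M → ( S )]
((((S)/M))) ⇒ ((((S/M)/M)))   [S → S / M]
((((S/M)/M))) ⇒ ((((M/M)/M)))   [S → M]
((((M/M)/M))) ⇒ ((((9/M)/M)))   [M → 9]
((((9/M)/M))) ⇒ ((((9/9)/M)))   [M → 9]
((((9/9)/M))) ⇒ ((((9/9)/9)))   [M → 9]

S⇒M⇒(S)⇒(M)⇒((S))⇒((M))⇒(((S)))⇒(((S/M)))⇒(((M/M)))⇒((((S)/M)))⇒((((S/M)/M)))⇒((((M/M)/M)))⇒((((9/M)/M)))⇒((((9/9)/M)))⇒((((9/9)/9)))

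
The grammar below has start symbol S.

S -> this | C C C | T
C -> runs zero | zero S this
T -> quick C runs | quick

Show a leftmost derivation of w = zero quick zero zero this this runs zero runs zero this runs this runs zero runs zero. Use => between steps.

S => C C C => zero S this C C => zero T this C C => zero quick C runs this C C => zero quick zero S this runs this C C => zero quick zero C C C this runs this C C => zero quick zero zero S this C C this runs this C C => zero quick zero zero this this C C this runs this C C => zero quick zero zero this this runs zero C this runs this C C => zero quick zero zero this this runs zero runs zero this runs this C C => zero quick zero zero this this runs zero runs zero this runs this runs zero C => zero quick zero zero this this runs zero runs zero this runs this runs zero runs zero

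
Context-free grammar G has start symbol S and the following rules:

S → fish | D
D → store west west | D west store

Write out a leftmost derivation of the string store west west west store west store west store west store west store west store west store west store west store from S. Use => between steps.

S => D => D west store => D west store west store => D west store west store west store => D west store west store west store west store => D west store west store west store west store west store => D west store west store west store west store west store west store => D west store west store west store west store west store west store west store => D west store west store west store west store west store west store west store west store => D west store west store west store west store west store west store west store west store west store => store west west west store west store west store west store west store west store west store west store west store

S => D   [S → D]
D => D west store   [D → D west store]
D west store => D west store west store   [D → D west store]
D west store west store => D west store west store west store   [D → D west store]
D west store west store west store => D west store west store west store west store   [D → D west store]
D west store west store west store west store => D west store west store west store west store west store   [D → D west store]
D west store west store west store west store west store => D west store west store west store west store west store west store   [D → D west store]
D west store west store west store west store west store west store => D west store west store west store west store west store west store west store   [D → D west store]
D west store west store west store west store west store west store west store => D west store west store west store west store west store west store west store west store   [D → D west store]
D west store west store west store west store west store west store west store west store => D west store west store west store west store west store west store west store west store west store   [D → D west store]
D west store west store west store west store west store west store west store west store west store => store west west west store west store west store west store west store west store west store west store west store   [D → store west west]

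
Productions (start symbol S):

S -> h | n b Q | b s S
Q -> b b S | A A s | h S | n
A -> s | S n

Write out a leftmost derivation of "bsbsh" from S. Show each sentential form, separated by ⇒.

S ⇒ bsS ⇒ bsbsS ⇒ bsbsh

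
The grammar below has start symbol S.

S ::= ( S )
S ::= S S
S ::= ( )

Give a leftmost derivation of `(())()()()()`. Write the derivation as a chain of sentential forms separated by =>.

S => SS => SSS => SSSS => SSSSS => (S)SSSS => (())SSSS => (())()SSS => (())()()SS => (())()()()S => (())()()()()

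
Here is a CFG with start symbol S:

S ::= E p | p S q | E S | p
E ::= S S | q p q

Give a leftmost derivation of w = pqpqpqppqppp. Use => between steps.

S => Ep => SSp => ESSp => SSSSp => pSqSSSp => pESqSSSp => pqpqSqSSSp => pqpqpqSSSp => pqpqpqpSqSSp => pqpqpqppqSSp => pqpqpqppqpSp => pqpqpqppqppp

S => Ep   [S ::= E p]
Ep => SSp   [E ::= S S]
SSp => ESSp   [S ::= E S]
ESSp => SSSSp   [E ::= S S]
SSSSp => pSqSSSp   [S ::= p S q]
pSqSSSp => pESqSSSp   [S ::= E S]
pESqSSSp => pqpqSqSSSp   [E ::= q p q]
pqpqSqSSSp => pqpqpqSSSp   [S ::= p]
pqpqpqSSSp => pqpqpqpSqSSp   [S ::= p S q]
pqpqpqpSqSSp => pqpqpqppqSSp   [S ::= p]
pqpqpqppqSSp => pqpqpqppqpSp   [S ::= p]
pqpqpqppqpSp => pqpqpqppqppp   [S ::= p]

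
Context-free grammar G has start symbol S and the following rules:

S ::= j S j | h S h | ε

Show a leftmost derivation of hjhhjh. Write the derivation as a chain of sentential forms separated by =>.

S=>hSh=>hjSjh=>hjhShjh=>hjhhjh

S => hSh   [S ::= h S h]
hSh => hjSjh   [S ::= j S j]
hjSjh => hjhShjh   [S ::= h S h]
hjhShjh => hjhhjh   [S ::= ε]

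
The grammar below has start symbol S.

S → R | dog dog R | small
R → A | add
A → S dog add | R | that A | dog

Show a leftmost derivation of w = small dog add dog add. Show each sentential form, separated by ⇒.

S ⇒ R   [S → R]
R ⇒ A   [R → A]
A ⇒ S dog add   [A → S dog add]
S dog add ⇒ R dog add   [S → R]
R dog add ⇒ A dog add   [R → A]
A dog add ⇒ S dog add dog add   [A → S dog add]
S dog add dog add ⇒ small dog add dog add   [S → small]

S ⇒ R ⇒ A ⇒ S dog add ⇒ R dog add ⇒ A dog add ⇒ S dog add dog add ⇒ small dog add dog add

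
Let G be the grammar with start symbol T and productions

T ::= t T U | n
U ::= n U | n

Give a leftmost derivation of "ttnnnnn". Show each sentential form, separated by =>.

T => tTU   [T ::= t T U]
tTU => ttTUU   [T ::= t T U]
ttTUU => ttnUU   [T ::= n]
ttnUU => ttnnUU   [U ::= n U]
ttnnUU => ttnnnUU   [U ::= n U]
ttnnnUU => ttnnnnU   [U ::= n]
ttnnnnU => ttnnnnn   [U ::= n]

T => tTU => ttTUU => ttnUU => ttnnUU => ttnnnUU => ttnnnnU => ttnnnnn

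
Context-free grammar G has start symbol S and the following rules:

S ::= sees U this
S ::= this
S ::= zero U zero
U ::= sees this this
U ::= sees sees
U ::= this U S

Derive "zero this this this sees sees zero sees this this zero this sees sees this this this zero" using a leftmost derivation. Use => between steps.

S => zero U zero   [S ::= zero U zero]
zero U zero => zero this U S zero   [U ::= this U S]
zero this U S zero => zero this this U S S zero   [U ::= this U S]
zero this this U S S zero => zero this this this U S S S zero   [U ::= this U S]
zero this this this U S S S zero => zero this this this sees sees S S S zero   [U ::= sees sees]
zero this this this sees sees S S S zero => zero this this this sees sees zero U zero S S zero   [S ::= zero U zero]
zero this this this sees sees zero U zero S S zero => zero this this this sees sees zero sees this this zero S S zero   [U ::= sees this this]
zero this this this sees sees zero sees this this zero S S zero => zero this this this sees sees zero sees this this zero this S zero   [S ::= this]
zero this this this sees sees zero sees this this zero this S zero => zero this this this sees sees zero sees this this zero this sees U this zero   [S ::= sees U this]
zero this this this sees sees zero sees this this zero this sees U this zero => zero this this this sees sees zero sees this this zero this sees sees this this this zero   [U ::= sees this this]

S => zero U zero => zero this U S zero => zero this this U S S zero => zero this this this U S S S zero => zero this this this sees sees S S S zero => zero this this this sees sees zero U zero S S zero => zero this this this sees sees zero sees this this zero S S zero => zero this this this sees sees zero sees this this zero this S zero => zero this this this sees sees zero sees this this zero this sees U this zero => zero this this this sees sees zero sees this this zero this sees sees this this this zero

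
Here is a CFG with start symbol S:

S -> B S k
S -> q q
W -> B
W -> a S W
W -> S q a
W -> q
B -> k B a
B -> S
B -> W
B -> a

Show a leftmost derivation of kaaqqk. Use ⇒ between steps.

S ⇒ BSk   [S -> B S k]
BSk ⇒ kBaSk   [B -> k B a]
kBaSk ⇒ kaaSk   [B -> a]
kaaSk ⇒ kaaqqk   [S -> q q]

S ⇒ BSk ⇒ kBaSk ⇒ kaaSk ⇒ kaaqqk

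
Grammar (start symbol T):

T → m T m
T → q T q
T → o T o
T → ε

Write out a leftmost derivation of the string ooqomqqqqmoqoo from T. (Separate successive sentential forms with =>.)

T=>oTo=>ooToo=>ooqTqoo=>ooqoToqoo=>ooqomTmoqoo=>ooqomqTqmoqoo=>ooqomqqTqqmoqoo=>ooqomqqqqmoqoo

T => oTo   [T → o T o]
oTo => ooToo   [T → o T o]
ooToo => ooqTqoo   [T → q T q]
ooqTqoo => ooqoToqoo   [T → o T o]
ooqoToqoo => ooqomTmoqoo   [T → m T m]
ooqomTmoqoo => ooqomqTqmoqoo   [T → q T q]
ooqomqTqmoqoo => ooqomqqTqqmoqoo   [T → q T q]
ooqomqqTqqmoqoo => ooqomqqqqmoqoo   [T → ε]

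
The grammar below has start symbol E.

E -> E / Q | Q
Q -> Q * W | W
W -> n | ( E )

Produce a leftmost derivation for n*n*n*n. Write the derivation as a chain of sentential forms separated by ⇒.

E ⇒ Q   [E -> Q]
Q ⇒ Q*W   [Q -> Q * W]
Q*W ⇒ Q*W*W   [Q -> Q * W]
Q*W*W ⇒ Q*W*W*W   [Q -> Q * W]
Q*W*W*W ⇒ W*W*W*W   [Q -> W]
W*W*W*W ⇒ n*W*W*W   [W -> n]
n*W*W*W ⇒ n*n*W*W   [W -> n]
n*n*W*W ⇒ n*n*n*W   [W -> n]
n*n*n*W ⇒ n*n*n*n   [W -> n]

E⇒Q⇒Q*W⇒Q*W*W⇒Q*W*W*W⇒W*W*W*W⇒n*W*W*W⇒n*n*W*W⇒n*n*n*W⇒n*n*n*n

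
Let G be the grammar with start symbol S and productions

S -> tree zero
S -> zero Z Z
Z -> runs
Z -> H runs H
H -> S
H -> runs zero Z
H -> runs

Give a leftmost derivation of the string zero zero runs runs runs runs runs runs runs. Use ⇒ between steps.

S ⇒ zero Z Z ⇒ zero H runs H Z ⇒ zero S runs H Z ⇒ zero zero Z Z runs H Z ⇒ zero zero H runs H Z runs H Z ⇒ zero zero runs runs H Z runs H Z ⇒ zero zero runs runs runs Z runs H Z ⇒ zero zero runs runs runs runs runs H Z ⇒ zero zero runs runs runs runs runs runs Z ⇒ zero zero runs runs runs runs runs runs runs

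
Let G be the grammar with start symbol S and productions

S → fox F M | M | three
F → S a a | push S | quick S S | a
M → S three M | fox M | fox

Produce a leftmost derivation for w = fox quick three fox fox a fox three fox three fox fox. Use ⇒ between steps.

S ⇒ fox F M ⇒ fox quick S S M ⇒ fox quick three S M ⇒ fox quick three M M ⇒ fox quick three S three M M ⇒ fox quick three M three M M ⇒ fox quick three fox M three M M ⇒ fox quick three fox S three M three M M ⇒ fox quick three fox fox F M three M three M M ⇒ fox quick three fox fox a M three M three M M ⇒ fox quick three fox fox a fox three M three M M ⇒ fox quick three fox fox a fox three fox three M M ⇒ fox quick three fox fox a fox three fox three fox M ⇒ fox quick three fox fox a fox three fox three fox fox

S ⇒ fox F M   [S → fox F M]
fox F M ⇒ fox quick S S M   [F → quick S S]
fox quick S S M ⇒ fox quick three S M   [S → three]
fox quick three S M ⇒ fox quick three M M   [S → M]
fox quick three M M ⇒ fox quick three S three M M   [M → S three M]
fox quick three S three M M ⇒ fox quick three M three M M   [S → M]
fox quick three M three M M ⇒ fox quick three fox M three M M   [M → fox M]
fox quick three fox M three M M ⇒ fox quick three fox S three M three M M   [M → S three M]
fox quick three fox S three M three M M ⇒ fox quick three fox fox F M three M three M M   [S → fox F M]
fox quick three fox fox F M three M three M M ⇒ fox quick three fox fox a M three M three M M   [F → a]
fox quick three fox fox a M three M three M M ⇒ fox quick three fox fox a fox three M three M M   [M → fox]
fox quick three fox fox a fox three M three M M ⇒ fox quick three fox fox a fox three fox three M M   [M → fox]
fox quick three fox fox a fox three fox three M M ⇒ fox quick three fox fox a fox three fox three fox M   [M → fox]
fox quick three fox fox a fox three fox three fox M ⇒ fox quick three fox fox a fox three fox three fox fox   [M → fox]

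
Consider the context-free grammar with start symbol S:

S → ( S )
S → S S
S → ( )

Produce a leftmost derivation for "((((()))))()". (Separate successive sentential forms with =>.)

S => SS   [S → S S]
SS => (S)S   [S → ( S )]
(S)S => ((S))S   [S → ( S )]
((S))S => (((S)))S   [S → ( S )]
(((S)))S => ((((S))))S   [S → ( S )]
((((S))))S => ((((()))))S   [S → ( )]
((((()))))S => ((((()))))()   [S → ( )]

S => SS => (S)S => ((S))S => (((S)))S => ((((S))))S => ((((()))))S => ((((()))))()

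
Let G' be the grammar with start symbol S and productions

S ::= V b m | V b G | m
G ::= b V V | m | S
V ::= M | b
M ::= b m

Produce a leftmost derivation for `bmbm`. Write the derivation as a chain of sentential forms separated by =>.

S => Vbm => Mbm => bmbm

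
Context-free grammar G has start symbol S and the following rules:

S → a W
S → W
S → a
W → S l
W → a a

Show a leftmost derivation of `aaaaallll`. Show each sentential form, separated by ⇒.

S ⇒ W   [S → W]
W ⇒ Sl   [W → S l]
Sl ⇒ Wl   [S → W]
Wl ⇒ Sll   [W → S l]
Sll ⇒ aWll   [S → a W]
aWll ⇒ aSlll   [W → S l]
aSlll ⇒ aaWlll   [S → a W]
aaWlll ⇒ aaSllll   [W → S l]
aaSllll ⇒ aaaWllll   [S → a W]
aaaWllll ⇒ aaaaallll   [W → a a]

S ⇒ W ⇒ Sl ⇒ Wl ⇒ Sll ⇒ aWll ⇒ aSlll ⇒ aaWlll ⇒ aaSllll ⇒ aaaWllll ⇒ aaaaallll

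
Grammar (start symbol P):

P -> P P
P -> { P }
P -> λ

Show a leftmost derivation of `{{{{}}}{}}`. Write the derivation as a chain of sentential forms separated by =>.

P => {P}   [P -> { P }]
{P} => {PP}   [P -> P P]
{PP} => {PPP}   [P -> P P]
{PPP} => {PPPP}   [P -> P P]
{PPPP} => {{P}PPP}   [P -> { P }]
{{P}PPP} => {{{P}}PPP}   [P -> { P }]
{{{P}}PPP} => {{{{P}}}PPP}   [P -> { P }]
{{{{P}}}PPP} => {{{{}}}PPP}   [P -> λ]
{{{{}}}PPP} => {{{{}}}{P}PP}   [P -> { P }]
{{{{}}}{P}PP} => {{{{}}}{}PP}   [P -> λ]
{{{{}}}{}PP} => {{{{}}}{}P}   [P -> λ]
{{{{}}}{}P} => {{{{}}}{}}   [P -> λ]

P => {P} => {PP} => {PPP} => {PPPP} => {{P}PPP} => {{{P}}PPP} => {{{{P}}}PPP} => {{{{}}}PPP} => {{{{}}}{P}PP} => {{{{}}}{}PP} => {{{{}}}{}P} => {{{{}}}{}}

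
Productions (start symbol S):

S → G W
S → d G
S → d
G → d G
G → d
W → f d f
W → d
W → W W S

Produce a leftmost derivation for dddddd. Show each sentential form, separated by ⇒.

S⇒GW⇒dGW⇒ddGW⇒dddGW⇒ddddGW⇒dddddW⇒dddddd

S ⇒ GW   [S → G W]
GW ⇒ dGW   [G → d G]
dGW ⇒ ddGW   [G → d G]
ddGW ⇒ dddGW   [G → d G]
dddGW ⇒ ddddGW   [G → d G]
ddddGW ⇒ dddddW   [G → d]
dddddW ⇒ dddddd   [W → d]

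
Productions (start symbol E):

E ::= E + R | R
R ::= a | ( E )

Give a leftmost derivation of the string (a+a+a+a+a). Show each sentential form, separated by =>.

E => R => (E) => (E+R) => (E+R+R) => (E+R+R+R) => (E+R+R+R+R) => (R+R+R+R+R) => (a+R+R+R+R) => (a+a+R+R+R) => (a+a+a+R+R) => (a+a+a+a+R) => (a+a+a+a+a)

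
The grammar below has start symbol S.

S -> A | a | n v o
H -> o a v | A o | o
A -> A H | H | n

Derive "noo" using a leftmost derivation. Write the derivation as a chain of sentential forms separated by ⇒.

S ⇒ A ⇒ AH ⇒ HH ⇒ AoH ⇒ noH ⇒ noo

S ⇒ A   [S -> A]
A ⇒ AH   [A -> A H]
AH ⇒ HH   [A -> H]
HH ⇒ AoH   [H -> A o]
AoH ⇒ noH   [A -> n]
noH ⇒ noo   [H -> o]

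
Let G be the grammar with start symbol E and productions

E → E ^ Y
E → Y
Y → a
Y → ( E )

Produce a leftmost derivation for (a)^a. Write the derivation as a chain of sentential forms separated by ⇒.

E⇒E^Y⇒Y^Y⇒(E)^Y⇒(Y)^Y⇒(a)^Y⇒(a)^a

E ⇒ E^Y   [E → E ^ Y]
E^Y ⇒ Y^Y   [E → Y]
Y^Y ⇒ (E)^Y   [Y → ( E )]
(E)^Y ⇒ (Y)^Y   [E → Y]
(Y)^Y ⇒ (a)^Y   [Y → a]
(a)^Y ⇒ (a)^a   [Y → a]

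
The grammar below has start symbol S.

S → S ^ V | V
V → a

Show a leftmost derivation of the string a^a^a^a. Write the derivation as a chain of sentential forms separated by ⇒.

S ⇒ S^V ⇒ S^V^V ⇒ S^V^V^V ⇒ V^V^V^V ⇒ a^V^V^V ⇒ a^a^V^V ⇒ a^a^a^V ⇒ a^a^a^a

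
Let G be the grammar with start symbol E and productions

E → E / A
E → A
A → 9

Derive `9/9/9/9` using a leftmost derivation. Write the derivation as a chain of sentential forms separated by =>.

E => E/A   [E → E / A]
E/A => E/A/A   [E → E / A]
E/A/A => E/A/A/A   [E → E / A]
E/A/A/A => A/A/A/A   [E → A]
A/A/A/A => 9/A/A/A   [A → 9]
9/A/A/A => 9/9/A/A   [A → 9]
9/9/A/A => 9/9/9/A   [A → 9]
9/9/9/A => 9/9/9/9   [A → 9]

E=>E/A=>E/A/A=>E/A/A/A=>A/A/A/A=>9/A/A/A=>9/9/A/A=>9/9/9/A=>9/9/9/9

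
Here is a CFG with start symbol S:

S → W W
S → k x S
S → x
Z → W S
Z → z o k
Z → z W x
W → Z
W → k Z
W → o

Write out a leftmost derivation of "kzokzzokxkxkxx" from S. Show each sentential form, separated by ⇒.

S ⇒ WW ⇒ kZW ⇒ kzokW ⇒ kzokZ ⇒ kzokWS ⇒ kzokZS ⇒ kzokzWxS ⇒ kzokzZxS ⇒ kzokzzokxS ⇒ kzokzzokxkxS ⇒ kzokzzokxkxkxS ⇒ kzokzzokxkxkxx

S ⇒ WW   [S → W W]
WW ⇒ kZW   [W → k Z]
kZW ⇒ kzokW   [Z → z o k]
kzokW ⇒ kzokZ   [W → Z]
kzokZ ⇒ kzokWS   [Z → W S]
kzokWS ⇒ kzokZS   [W → Z]
kzokZS ⇒ kzokzWxS   [Z → z W x]
kzokzWxS ⇒ kzokzZxS   [W → Z]
kzokzZxS ⇒ kzokzzokxS   [Z → z o k]
kzokzzokxS ⇒ kzokzzokxkxS   [S → k x S]
kzokzzokxkxS ⇒ kzokzzokxkxkxS   [S → k x S]
kzokzzokxkxkxS ⇒ kzokzzokxkxkxx   [S → x]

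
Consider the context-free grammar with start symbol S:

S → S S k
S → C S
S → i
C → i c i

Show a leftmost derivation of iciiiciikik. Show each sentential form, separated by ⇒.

S ⇒ SSk   [S → S S k]
SSk ⇒ SSkSk   [S → S S k]
SSkSk ⇒ CSSkSk   [S → C S]
CSSkSk ⇒ iciSSkSk   [C → i c i]
iciSSkSk ⇒ iciiSkSk   [S → i]
iciiSkSk ⇒ iciiCSkSk   [S → C S]
iciiCSkSk ⇒ iciiiciSkSk   [C → i c i]
iciiiciSkSk ⇒ iciiiciikSk   [S → i]
iciiiciikSk ⇒ iciiiciikik   [S → i]

S⇒SSk⇒SSkSk⇒CSSkSk⇒iciSSkSk⇒iciiSkSk⇒iciiCSkSk⇒iciiiciSkSk⇒iciiiciikSk⇒iciiiciikik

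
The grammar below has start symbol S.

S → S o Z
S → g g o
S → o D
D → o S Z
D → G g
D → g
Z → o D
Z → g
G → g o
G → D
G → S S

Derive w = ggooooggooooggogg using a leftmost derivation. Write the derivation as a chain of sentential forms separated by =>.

S => SoZ => ggooZ => ggoooD => ggooooSZ => ggooooSoZZ => ggooooggooZZ => ggooooggoooDZ => ggooooggooooSZZ => ggooooggooooggoZZ => ggooooggooooggogZ => ggooooggooooggogg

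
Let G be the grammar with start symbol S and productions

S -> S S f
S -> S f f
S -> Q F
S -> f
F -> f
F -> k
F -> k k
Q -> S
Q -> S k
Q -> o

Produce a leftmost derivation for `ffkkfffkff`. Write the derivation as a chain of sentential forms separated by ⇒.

S ⇒ QF   [S -> Q F]
QF ⇒ SF   [Q -> S]
SF ⇒ QFF   [S -> Q F]
QFF ⇒ SkFF   [Q -> S k]
SkFF ⇒ SSfkFF   [S -> S S f]
SSfkFF ⇒ fSfkFF   [S -> f]
fSfkFF ⇒ fSSffkFF   [S -> S S f]
fSSffkFF ⇒ fQFSffkFF   [S -> Q F]
fQFSffkFF ⇒ fSkFSffkFF   [Q -> S k]
fSkFSffkFF ⇒ ffkFSffkFF   [S -> f]
ffkFSffkFF ⇒ ffkkSffkFF   [F -> k]
ffkkSffkFF ⇒ ffkkfffkFF   [S -> f]
ffkkfffkFF ⇒ ffkkfffkfF   [F -> f]
ffkkfffkfF ⇒ ffkkfffkff   [F -> f]

S ⇒ QF ⇒ SF ⇒ QFF ⇒ SkFF ⇒ SSfkFF ⇒ fSfkFF ⇒ fSSffkFF ⇒ fQFSffkFF ⇒ fSkFSffkFF ⇒ ffkFSffkFF ⇒ ffkkSffkFF ⇒ ffkkfffkFF ⇒ ffkkfffkfF ⇒ ffkkfffkff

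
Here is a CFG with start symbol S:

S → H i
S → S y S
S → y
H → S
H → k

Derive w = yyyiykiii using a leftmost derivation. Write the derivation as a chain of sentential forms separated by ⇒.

S⇒Hi⇒Si⇒Hii⇒Sii⇒SySii⇒yySii⇒yySySii⇒yyHiySii⇒yySiySii⇒yyyiySii⇒yyyiyHiii⇒yyyiykiii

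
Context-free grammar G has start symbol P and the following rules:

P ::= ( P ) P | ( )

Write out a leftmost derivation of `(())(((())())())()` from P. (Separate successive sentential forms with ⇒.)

P ⇒ (P)P   [P ::= ( P ) P]
(P)P ⇒ (())P   [P ::= ( )]
(())P ⇒ (())(P)P   [P ::= ( P ) P]
(())(P)P ⇒ (())((P)P)P   [P ::= ( P ) P]
(())((P)P)P ⇒ (())(((P)P)P)P   [P ::= ( P ) P]
(())(((P)P)P)P ⇒ (())(((())P)P)P   [P ::= ( )]
(())(((())P)P)P ⇒ (())(((())())P)P   [P ::= ( )]
(())(((())())P)P ⇒ (())(((())())())P   [P ::= ( )]
(())(((())())())P ⇒ (())(((())())())()   [P ::= ( )]

P⇒(P)P⇒(())P⇒(())(P)P⇒(())((P)P)P⇒(())(((P)P)P)P⇒(())(((())P)P)P⇒(())(((())())P)P⇒(())(((())())())P⇒(())(((())())())()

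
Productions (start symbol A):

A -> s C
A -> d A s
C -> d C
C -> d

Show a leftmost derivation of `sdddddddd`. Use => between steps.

A => sC   [A -> s C]
sC => sdC   [C -> d C]
sdC => sddC   [C -> d C]
sddC => sdddC   [C -> d C]
sdddC => sddddC   [C -> d C]
sddddC => sdddddC   [C -> d C]
sdddddC => sddddddC   [C -> d C]
sddddddC => sdddddddC   [C -> d C]
sdddddddC => sdddddddd   [C -> d]

A => sC => sdC => sddC => sdddC => sddddC => sdddddC => sddddddC => sdddddddC => sdddddddd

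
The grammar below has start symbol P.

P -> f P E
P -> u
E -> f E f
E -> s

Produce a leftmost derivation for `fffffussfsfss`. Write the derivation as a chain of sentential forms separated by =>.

P => fPE => ffPEE => fffPEEE => ffffPEEEE => fffffPEEEEE => fffffuEEEEE => fffffusEEEE => fffffussEEE => fffffussfEfEE => fffffussfsfEE => fffffussfsfsE => fffffussfsfss

P => fPE   [P -> f P E]
fPE => ffPEE   [P -> f P E]
ffPEE => fffPEEE   [P -> f P E]
fffPEEE => ffffPEEEE   [P -> f P E]
ffffPEEEE => fffffPEEEEE   [P -> f P E]
fffffPEEEEE => fffffuEEEEE   [P -> u]
fffffuEEEEE => fffffusEEEE   [E -> s]
fffffusEEEE => fffffussEEE   [E -> s]
fffffussEEE => fffffussfEfEE   [E -> f E f]
fffffussfEfEE => fffffussfsfEE   [E -> s]
fffffussfsfEE => fffffussfsfsE   [E -> s]
fffffussfsfsE => fffffussfsfss   [E -> s]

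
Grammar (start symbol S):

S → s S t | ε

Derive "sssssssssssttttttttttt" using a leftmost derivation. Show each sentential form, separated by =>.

S => sSt   [S → s S t]
sSt => ssStt   [S → s S t]
ssStt => sssSttt   [S → s S t]
sssSttt => ssssStttt   [S → s S t]
ssssStttt => sssssSttttt   [S → s S t]
sssssSttttt => ssssssStttttt   [S → s S t]
ssssssStttttt => sssssssSttttttt   [S → s S t]
sssssssSttttttt => ssssssssStttttttt   [S → s S t]
ssssssssStttttttt => sssssssssSttttttttt   [S → s S t]
sssssssssSttttttttt => ssssssssssStttttttttt   [S → s S t]
ssssssssssStttttttttt => sssssssssssSttttttttttt   [S → s S t]
sssssssssssSttttttttttt => sssssssssssttttttttttt   [S → ε]

S => sSt => ssStt => sssSttt => ssssStttt => sssssSttttt => ssssssStttttt => sssssssSttttttt => ssssssssStttttttt => sssssssssSttttttttt => ssssssssssStttttttttt => sssssssssssSttttttttttt => sssssssssssttttttttttt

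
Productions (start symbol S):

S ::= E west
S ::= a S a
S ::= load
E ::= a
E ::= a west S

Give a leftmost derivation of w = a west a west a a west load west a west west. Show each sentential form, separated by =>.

S => E west => a west S west => a west E west west => a west a west S west west => a west a west a S a west west => a west a west a E west a west west => a west a west a a west S west a west west => a west a west a a west load west a west west

S => E west   [S ::= E west]
E west => a west S west   [E ::= a west S]
a west S west => a west E west west   [S ::= E west]
a west E west west => a west a west S west west   [E ::= a west S]
a west a west S west west => a west a west a S a west west   [S ::= a S a]
a west a west a S a west west => a west a west a E west a west west   [S ::= E west]
a west a west a E west a west west => a west a west a a west S west a west west   [E ::= a west S]
a west a west a a west S west a west west => a west a west a a west load west a west west   [S ::= load]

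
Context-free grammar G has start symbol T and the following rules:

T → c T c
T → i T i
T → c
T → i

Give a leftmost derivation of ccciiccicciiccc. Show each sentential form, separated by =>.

T => cTc => ccTcc => cccTccc => ccciTiccc => ccciiTiiccc => ccciicTciiccc => ccciiccTcciiccc => ccciiccicciiccc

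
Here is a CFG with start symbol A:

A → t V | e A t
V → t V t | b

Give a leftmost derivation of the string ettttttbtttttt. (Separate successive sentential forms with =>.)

A => eAt => etVt => ettVtt => etttVttt => ettttVtttt => etttttVttttt => ettttttVtttttt => ettttttbtttttt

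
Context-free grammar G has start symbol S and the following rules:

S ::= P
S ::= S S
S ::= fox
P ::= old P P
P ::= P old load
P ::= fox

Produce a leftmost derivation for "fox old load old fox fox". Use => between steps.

S => S S => P S => P old load S => fox old load S => fox old load P => fox old load old P P => fox old load old fox P => fox old load old fox fox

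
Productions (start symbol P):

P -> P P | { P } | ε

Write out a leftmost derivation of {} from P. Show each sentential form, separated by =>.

P => PP => {P}P => {}P => {}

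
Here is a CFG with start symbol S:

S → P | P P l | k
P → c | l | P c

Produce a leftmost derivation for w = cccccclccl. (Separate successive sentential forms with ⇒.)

S ⇒ PPl ⇒ PcPl ⇒ PccPl ⇒ PcccPl ⇒ PccccPl ⇒ PcccccPl ⇒ ccccccPl ⇒ ccccccPcl ⇒ ccccccPccl ⇒ cccccclccl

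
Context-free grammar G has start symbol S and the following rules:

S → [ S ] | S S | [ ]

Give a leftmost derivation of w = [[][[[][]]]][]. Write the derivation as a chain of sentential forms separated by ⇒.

S ⇒ SS ⇒ [S]S ⇒ [SS]S ⇒ [[]S]S ⇒ [[][S]]S ⇒ [[][[S]]]S ⇒ [[][[SS]]]S ⇒ [[][[[]S]]]S ⇒ [[][[[][]]]]S ⇒ [[][[[][]]]][]

S ⇒ SS   [S → S S]
SS ⇒ [S]S   [S → [ S ]]
[S]S ⇒ [SS]S   [S → S S]
[SS]S ⇒ [[]S]S   [S → [ ]]
[[]S]S ⇒ [[][S]]S   [S → [ S ]]
[[][S]]S ⇒ [[][[S]]]S   [S → [ S ]]
[[][[S]]]S ⇒ [[][[SS]]]S   [S → S S]
[[][[SS]]]S ⇒ [[][[[]S]]]S   [S → [ ]]
[[][[[]S]]]S ⇒ [[][[[][]]]]S   [S → [ ]]
[[][[[][]]]]S ⇒ [[][[[][]]]][]   [S → [ ]]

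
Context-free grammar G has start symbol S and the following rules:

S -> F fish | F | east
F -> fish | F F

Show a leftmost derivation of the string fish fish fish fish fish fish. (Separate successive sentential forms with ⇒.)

S ⇒ F ⇒ F F ⇒ F F F ⇒ F F F F ⇒ F F F F F ⇒ F F F F F F ⇒ fish F F F F F ⇒ fish fish F F F F ⇒ fish fish fish F F F ⇒ fish fish fish fish F F ⇒ fish fish fish fish fish F ⇒ fish fish fish fish fish fish

S ⇒ F   [S -> F]
F ⇒ F F   [F -> F F]
F F ⇒ F F F   [F -> F F]
F F F ⇒ F F F F   [F -> F F]
F F F F ⇒ F F F F F   [F -> F F]
F F F F F ⇒ F F F F F F   [F -> F F]
F F F F F F ⇒ fish F F F F F   [F -> fish]
fish F F F F F ⇒ fish fish F F F F   [F -> fish]
fish fish F F F F ⇒ fish fish fish F F F   [F -> fish]
fish fish fish F F F ⇒ fish fish fish fish F F   [F -> fish]
fish fish fish fish F F ⇒ fish fish fish fish fish F   [F -> fish]
fish fish fish fish fish F ⇒ fish fish fish fish fish fish   [F -> fish]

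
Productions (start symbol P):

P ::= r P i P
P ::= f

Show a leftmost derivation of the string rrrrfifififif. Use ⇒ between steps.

P ⇒ rPiP   [P ::= r P i P]
rPiP ⇒ rrPiPiP   [P ::= r P i P]
rrPiPiP ⇒ rrrPiPiPiP   [P ::= r P i P]
rrrPiPiPiP ⇒ rrrrPiPiPiPiP   [P ::= r P i P]
rrrrPiPiPiPiP ⇒ rrrrfiPiPiPiP   [P ::= f]
rrrrfiPiPiPiP ⇒ rrrrfifiPiPiP   [P ::= f]
rrrrfifiPiPiP ⇒ rrrrfififiPiP   [P ::= f]
rrrrfififiPiP ⇒ rrrrfifififiP   [P ::= f]
rrrrfifififiP ⇒ rrrrfifififif   [P ::= f]

P ⇒ rPiP ⇒ rrPiPiP ⇒ rrrPiPiPiP ⇒ rrrrPiPiPiPiP ⇒ rrrrfiPiPiPiP ⇒ rrrrfifiPiPiP ⇒ rrrrfififiPiP ⇒ rrrrfifififiP ⇒ rrrrfifififif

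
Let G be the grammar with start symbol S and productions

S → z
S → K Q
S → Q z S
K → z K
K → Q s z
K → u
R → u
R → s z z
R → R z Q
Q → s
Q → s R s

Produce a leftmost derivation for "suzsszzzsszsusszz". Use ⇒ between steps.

S ⇒ QzS   [S → Q z S]
QzS ⇒ sRszS   [Q → s R s]
sRszS ⇒ sRzQszS   [R → R z Q]
sRzQszS ⇒ sRzQzQszS   [R → R z Q]
sRzQzQszS ⇒ suzQzQszS   [R → u]
suzQzQszS ⇒ suzsRszQszS   [Q → s R s]
suzsRszQszS ⇒ suzsRzQszQszS   [R → R z Q]
suzsRzQszQszS ⇒ suzsszzzQszQszS   [R → s z z]
suzsszzzQszQszS ⇒ suzsszzzsszQszS   [Q → s]
suzsszzzsszQszS ⇒ suzsszzzsszsRsszS   [Q → s R s]
suzsszzzsszsRsszS ⇒ suzsszzzsszsusszS   [R → u]
suzsszzzsszsusszS ⇒ suzsszzzsszsusszz   [S → z]

S⇒QzS⇒sRszS⇒sRzQszS⇒sRzQzQszS⇒suzQzQszS⇒suzsRszQszS⇒suzsRzQszQszS⇒suzsszzzQszQszS⇒suzsszzzsszQszS⇒suzsszzzsszsRsszS⇒suzsszzzsszsusszS⇒suzsszzzsszsusszz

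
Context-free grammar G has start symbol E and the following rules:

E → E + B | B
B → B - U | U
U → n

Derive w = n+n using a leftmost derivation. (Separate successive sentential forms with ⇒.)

E ⇒ E+B   [E → E + B]
E+B ⇒ B+B   [E → B]
B+B ⇒ U+B   [B → U]
U+B ⇒ n+B   [U → n]
n+B ⇒ n+U   [B → U]
n+U ⇒ n+n   [U → n]

E ⇒ E+B ⇒ B+B ⇒ U+B ⇒ n+B ⇒ n+U ⇒ n+n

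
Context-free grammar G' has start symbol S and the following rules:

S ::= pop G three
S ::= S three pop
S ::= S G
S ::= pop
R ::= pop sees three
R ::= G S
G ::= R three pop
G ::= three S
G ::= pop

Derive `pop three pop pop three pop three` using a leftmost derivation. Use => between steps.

S => pop G three => pop R three pop three => pop G S three pop three => pop three S S three pop three => pop three pop S three pop three => pop three pop pop three pop three

S => pop G three   [S ::= pop G three]
pop G three => pop R three pop three   [G ::= R three pop]
pop R three pop three => pop G S three pop three   [R ::= G S]
pop G S three pop three => pop three S S three pop three   [G ::= three S]
pop three S S three pop three => pop three pop S three pop three   [S ::= pop]
pop three pop S three pop three => pop three pop pop three pop three   [S ::= pop]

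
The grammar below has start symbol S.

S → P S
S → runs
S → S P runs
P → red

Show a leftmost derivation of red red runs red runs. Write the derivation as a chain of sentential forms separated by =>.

S => S P runs   [S → S P runs]
S P runs => P S P runs   [S → P S]
P S P runs => red S P runs   [P → red]
red S P runs => red P S P runs   [S → P S]
red P S P runs => red red S P runs   [P → red]
red red S P runs => red red runs P runs   [S → runs]
red red runs P runs => red red runs red runs   [P → red]

S => S P runs => P S P runs => red S P runs => red P S P runs => red red S P runs => red red runs P runs => red red runs red runs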